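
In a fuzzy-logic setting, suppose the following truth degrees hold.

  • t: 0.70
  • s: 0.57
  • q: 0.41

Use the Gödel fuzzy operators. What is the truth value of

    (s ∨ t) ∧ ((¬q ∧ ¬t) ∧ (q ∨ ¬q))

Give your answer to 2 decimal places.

0.30

s ∨ t = max(a, b) on (0.57, 0.70) = 0.70
¬q = 1 − 0.41 = 0.59
¬t = 1 − 0.70 = 0.30
¬q ∧ ¬t = min(a, b) on (0.59, 0.30) = 0.30
¬q = 1 − 0.41 = 0.59
q ∨ ¬q = max(a, b) on (0.41, 0.59) = 0.59
(¬q ∧ ¬t) ∧ (q ∨ ¬q) = min(a, b) on (0.30, 0.59) = 0.30
(s ∨ t) ∧ ((¬q ∧ ¬t) ∧ (q ∨ ¬q)) = min(a, b) on (0.70, 0.30) = 0.30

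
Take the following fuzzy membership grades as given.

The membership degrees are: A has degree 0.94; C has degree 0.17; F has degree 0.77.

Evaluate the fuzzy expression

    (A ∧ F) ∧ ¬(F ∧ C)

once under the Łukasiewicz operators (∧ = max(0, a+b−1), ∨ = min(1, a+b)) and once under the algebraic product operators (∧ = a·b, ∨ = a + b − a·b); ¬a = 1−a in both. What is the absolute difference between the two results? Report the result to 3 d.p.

Under Łukasiewicz:
  A ∧ F = max(0, a+b−1) on (0.94, 0.77) = 0.71
  F ∧ C = max(0, a+b−1) on (0.77, 0.17) = 0.00
  ¬(F ∧ C) = 1 − 0.00 = 1.00
  (A ∧ F) ∧ ¬(F ∧ C) = max(0, a+b−1) on (0.71, 1.00) = 0.71
  → value = 0.7100
Under algebraic product:
  A ∧ F = a·b on (0.9400, 0.7700) = 0.7238
  F ∧ C = a·b on (0.7700, 0.1700) = 0.1309
  ¬(F ∧ C) = 1 − 0.1309 = 0.8691
  (A ∧ F) ∧ ¬(F ∧ C) = a·b on (0.7238, 0.8691) = 0.6291
  → value = 0.6291
|0.7100 − 0.6291| = 0.081

0.081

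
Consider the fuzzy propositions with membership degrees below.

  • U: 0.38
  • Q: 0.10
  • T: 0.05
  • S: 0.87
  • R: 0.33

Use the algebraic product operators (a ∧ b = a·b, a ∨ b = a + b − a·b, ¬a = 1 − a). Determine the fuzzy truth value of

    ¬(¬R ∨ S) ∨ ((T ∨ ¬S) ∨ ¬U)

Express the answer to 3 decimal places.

¬R = 1 − 0.3300 = 0.6700
¬R ∨ S = a + b − a·b on (0.6700, 0.8700) = 0.9571
¬(¬R ∨ S) = 1 − 0.9571 = 0.0429
¬S = 1 − 0.8700 = 0.1300
T ∨ ¬S = a + b − a·b on (0.0500, 0.1300) = 0.1735
¬U = 1 − 0.3800 = 0.6200
(T ∨ ¬S) ∨ ¬U = a + b − a·b on (0.1735, 0.6200) = 0.6859
¬(¬R ∨ S) ∨ ((T ∨ ¬S) ∨ ¬U) = a + b − a·b on (0.0429, 0.6859) = 0.6994

0.699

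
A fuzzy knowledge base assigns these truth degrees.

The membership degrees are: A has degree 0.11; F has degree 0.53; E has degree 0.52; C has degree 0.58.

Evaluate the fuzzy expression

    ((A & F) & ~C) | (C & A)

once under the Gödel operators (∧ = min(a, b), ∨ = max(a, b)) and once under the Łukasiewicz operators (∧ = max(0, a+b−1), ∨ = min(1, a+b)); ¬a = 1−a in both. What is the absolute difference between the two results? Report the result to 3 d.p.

0.110

Under Gödel:
  A & F = min(a, b) on (0.11, 0.53) = 0.11
  ~C = 1 − 0.58 = 0.42
  (A & F) & ~C = min(a, b) on (0.11, 0.42) = 0.11
  C & A = min(a, b) on (0.58, 0.11) = 0.11
  ((A & F) & ~C) | (C & A) = max(a, b) on (0.11, 0.11) = 0.11
  → value = 0.1100
Under Łukasiewicz:
  A & F = max(0, a+b−1) on (0.11, 0.53) = 0.00
  ~C = 1 − 0.58 = 0.42
  (A & F) & ~C = max(0, a+b−1) on (0.00, 0.42) = 0.00
  C & A = max(0, a+b−1) on (0.58, 0.11) = 0.00
  ((A & F) & ~C) | (C & A) = min(1, a+b) on (0.00, 0.00) = 0.00
  → value = 0.0000
|0.1100 − 0.0000| = 0.110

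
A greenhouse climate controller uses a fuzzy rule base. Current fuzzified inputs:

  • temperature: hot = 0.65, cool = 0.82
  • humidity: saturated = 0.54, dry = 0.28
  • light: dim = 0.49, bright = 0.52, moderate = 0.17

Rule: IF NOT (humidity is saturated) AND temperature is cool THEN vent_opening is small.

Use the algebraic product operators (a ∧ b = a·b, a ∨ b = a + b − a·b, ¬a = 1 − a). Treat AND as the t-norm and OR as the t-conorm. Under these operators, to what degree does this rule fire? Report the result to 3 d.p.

firing strength: ¬saturated=1−0.54=0.46, cool=0.82; AND[a·b] → w = 0.3772

0.377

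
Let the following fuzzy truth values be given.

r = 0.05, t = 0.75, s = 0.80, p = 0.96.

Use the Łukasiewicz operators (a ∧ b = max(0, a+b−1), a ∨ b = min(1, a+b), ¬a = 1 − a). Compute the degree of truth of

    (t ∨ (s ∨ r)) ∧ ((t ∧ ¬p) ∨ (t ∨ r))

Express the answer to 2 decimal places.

0.80

s ∨ r = min(1, a+b) on (0.80, 0.05) = 0.85
t ∨ (s ∨ r) = min(1, a+b) on (0.75, 0.85) = 1.00
¬p = 1 − 0.96 = 0.04
t ∧ ¬p = max(0, a+b−1) on (0.75, 0.04) = 0.00
t ∨ r = min(1, a+b) on (0.75, 0.05) = 0.80
(t ∧ ¬p) ∨ (t ∨ r) = min(1, a+b) on (0.00, 0.80) = 0.80
(t ∨ (s ∨ r)) ∧ ((t ∧ ¬p) ∨ (t ∨ r)) = max(0, a+b−1) on (1.00, 0.80) = 0.80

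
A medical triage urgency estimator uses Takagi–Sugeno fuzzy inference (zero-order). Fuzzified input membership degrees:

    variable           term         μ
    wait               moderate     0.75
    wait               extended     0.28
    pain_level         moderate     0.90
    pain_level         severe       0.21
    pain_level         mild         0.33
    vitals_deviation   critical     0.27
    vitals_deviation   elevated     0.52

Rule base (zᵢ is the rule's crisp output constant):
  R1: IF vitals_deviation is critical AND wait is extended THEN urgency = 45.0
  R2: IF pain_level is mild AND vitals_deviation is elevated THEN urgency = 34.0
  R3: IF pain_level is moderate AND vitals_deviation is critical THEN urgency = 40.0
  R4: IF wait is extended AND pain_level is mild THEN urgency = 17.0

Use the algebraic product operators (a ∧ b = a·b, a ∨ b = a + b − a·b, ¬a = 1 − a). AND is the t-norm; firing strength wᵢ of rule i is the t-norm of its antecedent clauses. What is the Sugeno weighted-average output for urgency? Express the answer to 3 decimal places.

R1 (z=45.0): critical=0.27, extended=0.28; AND[a·b] → w = 0.0756
R2 (z=34.0): mild=0.33, elevated=0.52; AND[a·b] → w = 0.1716
R3 (z=40.0): moderate=0.90, critical=0.27; AND[a·b] → w = 0.2430
R4 (z=17.0): extended=0.28, mild=0.33; AND[a·b] → w = 0.0924
Weighted average = (0.0756·45.0 + 0.1716·34.0 + 0.2430·40.0 + 0.0924·17.0) / (0.0756 + 0.1716 + 0.2430 + 0.0924)
  = 20.5272 / 0.5826 = 35.234

35.234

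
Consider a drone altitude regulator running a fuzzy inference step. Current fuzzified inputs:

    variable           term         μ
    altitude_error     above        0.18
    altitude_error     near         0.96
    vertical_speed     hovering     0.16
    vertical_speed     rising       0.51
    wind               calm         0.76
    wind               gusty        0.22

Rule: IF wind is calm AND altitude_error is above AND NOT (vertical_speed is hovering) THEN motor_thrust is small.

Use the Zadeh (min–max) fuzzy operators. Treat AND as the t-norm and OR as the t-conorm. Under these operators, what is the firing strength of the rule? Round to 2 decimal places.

firing strength: calm=0.76, above=0.18, ¬hovering=1−0.16=0.84; AND[min(a, b)] → w = 0.18

0.18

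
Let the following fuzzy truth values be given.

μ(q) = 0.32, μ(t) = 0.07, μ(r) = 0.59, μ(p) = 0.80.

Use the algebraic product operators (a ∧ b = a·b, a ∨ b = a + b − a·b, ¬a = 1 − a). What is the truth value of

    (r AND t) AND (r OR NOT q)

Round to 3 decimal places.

0.036

r AND t = a·b on (0.5900, 0.0700) = 0.0413
NOT q = 1 − 0.3200 = 0.6800
r OR NOT q = a + b − a·b on (0.5900, 0.6800) = 0.8688
(r AND t) AND (r OR NOT q) = a·b on (0.0413, 0.8688) = 0.0359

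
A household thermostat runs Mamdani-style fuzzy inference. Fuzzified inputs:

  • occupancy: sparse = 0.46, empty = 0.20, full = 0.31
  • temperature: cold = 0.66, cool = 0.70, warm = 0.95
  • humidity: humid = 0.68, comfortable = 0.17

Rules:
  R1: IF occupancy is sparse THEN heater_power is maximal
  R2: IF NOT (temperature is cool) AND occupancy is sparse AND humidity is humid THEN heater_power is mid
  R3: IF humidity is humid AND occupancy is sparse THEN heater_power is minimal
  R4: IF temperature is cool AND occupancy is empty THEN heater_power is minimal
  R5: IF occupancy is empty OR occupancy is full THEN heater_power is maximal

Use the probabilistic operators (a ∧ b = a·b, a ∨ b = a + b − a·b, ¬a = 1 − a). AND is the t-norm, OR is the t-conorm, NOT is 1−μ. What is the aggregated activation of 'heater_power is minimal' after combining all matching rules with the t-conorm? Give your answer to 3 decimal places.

0.409

R1: sparse=0.46 → w = 0.4600
R2: ¬cool=1−0.70=0.30, sparse=0.46, humid=0.68; AND[a·b] → w = 0.0938
R3: humid=0.68, sparse=0.46; AND[a·b] → w = 0.3128
R4: cool=0.70, empty=0.20; AND[a·b] → w = 0.1400
R5: empty=0.20, full=0.31; OR[a + b − a·b] → w = 0.4480
Rules with consequent 'minimal': {R3, R4} → strengths 0.3128, 0.1400
Aggregate via t-conorm [a + b − a·b]: 0.4090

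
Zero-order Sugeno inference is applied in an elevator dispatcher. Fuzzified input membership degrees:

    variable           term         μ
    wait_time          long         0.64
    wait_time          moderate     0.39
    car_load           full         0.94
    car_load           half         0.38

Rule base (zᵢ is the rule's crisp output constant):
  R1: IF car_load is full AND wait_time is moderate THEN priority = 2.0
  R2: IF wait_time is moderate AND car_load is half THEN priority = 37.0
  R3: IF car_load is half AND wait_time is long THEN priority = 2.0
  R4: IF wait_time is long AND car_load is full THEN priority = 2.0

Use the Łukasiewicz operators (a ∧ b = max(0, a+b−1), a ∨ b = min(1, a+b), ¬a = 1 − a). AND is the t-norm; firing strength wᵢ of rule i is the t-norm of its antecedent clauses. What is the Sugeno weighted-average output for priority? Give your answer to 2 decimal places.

R1 (z=2.0): full=0.94, moderate=0.39; AND[max(0, a+b−1)] → w = 0.33
R2 (z=37.0): moderate=0.39, half=0.38; AND[max(0, a+b−1)] → w = 0.00
R3 (z=2.0): half=0.38, long=0.64; AND[max(0, a+b−1)] → w = 0.02
R4 (z=2.0): long=0.64, full=0.94; AND[max(0, a+b−1)] → w = 0.58
Weighted average = (0.33·2.0 + 0.00·37.0 + 0.02·2.0 + 0.58·2.0) / (0.33 + 0.00 + 0.02 + 0.58)
  = 1.8600 / 0.9300 = 2.00

2.00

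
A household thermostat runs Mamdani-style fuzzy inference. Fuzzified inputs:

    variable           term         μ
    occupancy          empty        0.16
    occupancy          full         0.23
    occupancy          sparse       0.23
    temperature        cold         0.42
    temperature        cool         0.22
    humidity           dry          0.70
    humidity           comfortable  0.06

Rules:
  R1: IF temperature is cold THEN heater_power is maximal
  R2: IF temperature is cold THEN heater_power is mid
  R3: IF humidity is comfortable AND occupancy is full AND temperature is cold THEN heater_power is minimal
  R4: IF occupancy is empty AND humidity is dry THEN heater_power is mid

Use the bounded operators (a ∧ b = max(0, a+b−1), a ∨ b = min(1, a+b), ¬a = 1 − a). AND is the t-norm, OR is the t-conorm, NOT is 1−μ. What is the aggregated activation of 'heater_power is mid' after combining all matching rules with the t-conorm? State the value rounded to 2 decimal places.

0.42

R1: cold=0.42 → w = 0.42
R2: cold=0.42 → w = 0.42
R3: comfortable=0.06, full=0.23, cold=0.42; AND[max(0, a+b−1)] → w = 0.00
R4: empty=0.16, dry=0.70; AND[max(0, a+b−1)] → w = 0.00
Rules with consequent 'mid': {R2, R4} → strengths 0.42, 0.00
Aggregate via t-conorm [min(1, a+b)]: 0.42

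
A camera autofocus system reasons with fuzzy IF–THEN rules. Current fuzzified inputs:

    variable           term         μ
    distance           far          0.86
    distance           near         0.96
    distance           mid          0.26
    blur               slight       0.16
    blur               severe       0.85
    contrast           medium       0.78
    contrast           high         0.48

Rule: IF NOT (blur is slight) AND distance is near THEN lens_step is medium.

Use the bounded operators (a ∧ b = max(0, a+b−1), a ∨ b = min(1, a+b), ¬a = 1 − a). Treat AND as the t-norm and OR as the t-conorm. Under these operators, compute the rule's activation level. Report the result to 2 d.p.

0.80

firing strength: ¬slight=1−0.16=0.84, near=0.96; AND[max(0, a+b−1)] → w = 0.80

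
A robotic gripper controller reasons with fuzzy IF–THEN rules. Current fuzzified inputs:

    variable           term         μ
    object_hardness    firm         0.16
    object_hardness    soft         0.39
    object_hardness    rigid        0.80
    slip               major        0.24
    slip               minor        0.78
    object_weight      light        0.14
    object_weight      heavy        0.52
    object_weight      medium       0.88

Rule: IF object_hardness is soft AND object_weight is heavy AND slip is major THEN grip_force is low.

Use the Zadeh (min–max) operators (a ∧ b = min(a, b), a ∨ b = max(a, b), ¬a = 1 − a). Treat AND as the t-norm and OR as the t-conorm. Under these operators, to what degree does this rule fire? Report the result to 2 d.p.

0.24

firing strength: soft=0.39, heavy=0.52, major=0.24; AND[min(a, b)] → w = 0.24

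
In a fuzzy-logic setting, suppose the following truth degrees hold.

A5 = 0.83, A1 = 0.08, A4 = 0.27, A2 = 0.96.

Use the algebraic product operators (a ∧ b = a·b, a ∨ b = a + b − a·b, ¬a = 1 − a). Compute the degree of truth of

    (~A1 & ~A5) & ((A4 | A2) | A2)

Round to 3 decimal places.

~A1 = 1 − 0.0800 = 0.9200
~A5 = 1 − 0.8300 = 0.1700
~A1 & ~A5 = a·b on (0.9200, 0.1700) = 0.1564
A4 | A2 = a + b − a·b on (0.2700, 0.9600) = 0.9708
(A4 | A2) | A2 = a + b − a·b on (0.9708, 0.9600) = 0.9988
(~A1 & ~A5) & ((A4 | A2) | A2) = a·b on (0.1564, 0.9988) = 0.1562

0.156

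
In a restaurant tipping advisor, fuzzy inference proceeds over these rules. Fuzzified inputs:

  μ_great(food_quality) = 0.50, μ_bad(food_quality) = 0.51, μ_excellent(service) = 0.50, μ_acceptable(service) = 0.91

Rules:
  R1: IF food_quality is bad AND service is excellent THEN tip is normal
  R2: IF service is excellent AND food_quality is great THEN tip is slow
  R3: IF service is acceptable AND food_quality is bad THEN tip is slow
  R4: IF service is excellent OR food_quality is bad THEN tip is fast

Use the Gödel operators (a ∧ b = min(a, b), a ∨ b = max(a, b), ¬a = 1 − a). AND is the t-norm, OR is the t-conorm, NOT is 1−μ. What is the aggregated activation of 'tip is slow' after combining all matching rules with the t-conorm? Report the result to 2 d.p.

0.51

R1: bad=0.51, excellent=0.50; AND[min(a, b)] → w = 0.50
R2: excellent=0.50, great=0.50; AND[min(a, b)] → w = 0.50
R3: acceptable=0.91, bad=0.51; AND[min(a, b)] → w = 0.51
R4: excellent=0.50, bad=0.51; OR[max(a, b)] → w = 0.51
Rules with consequent 'slow': {R2, R3} → strengths 0.50, 0.51
Aggregate via t-conorm [max(a, b)]: 0.51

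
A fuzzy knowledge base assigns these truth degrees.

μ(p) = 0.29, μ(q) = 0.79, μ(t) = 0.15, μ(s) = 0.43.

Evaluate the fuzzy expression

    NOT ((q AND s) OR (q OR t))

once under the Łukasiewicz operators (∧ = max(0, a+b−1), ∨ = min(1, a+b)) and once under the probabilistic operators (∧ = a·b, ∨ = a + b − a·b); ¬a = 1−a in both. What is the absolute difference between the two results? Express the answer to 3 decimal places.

Under Łukasiewicz:
  q AND s = max(0, a+b−1) on (0.79, 0.43) = 0.22
  q OR t = min(1, a+b) on (0.79, 0.15) = 0.94
  (q AND s) OR (q OR t) = min(1, a+b) on (0.22, 0.94) = 1.00
  NOT ((q AND s) OR (q OR t)) = 1 − 1.00 = 0.00
  → value = 0.0000
Under probabilistic:
  q AND s = a·b on (0.7900, 0.4300) = 0.3397
  q OR t = a + b − a·b on (0.7900, 0.1500) = 0.8215
  (q AND s) OR (q OR t) = a + b − a·b on (0.3397, 0.8215) = 0.8821
  NOT ((q AND s) OR (q OR t)) = 1 − 0.8821 = 0.1179
  → value = 0.1179
|0.0000 − 0.1179| = 0.118

0.118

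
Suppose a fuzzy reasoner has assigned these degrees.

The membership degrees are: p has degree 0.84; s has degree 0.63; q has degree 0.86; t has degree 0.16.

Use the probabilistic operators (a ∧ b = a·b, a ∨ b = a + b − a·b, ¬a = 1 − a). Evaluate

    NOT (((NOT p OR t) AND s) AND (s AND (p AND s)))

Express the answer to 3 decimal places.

NOT p = 1 − 0.8400 = 0.1600
NOT p OR t = a + b − a·b on (0.1600, 0.1600) = 0.2944
(NOT p OR t) AND s = a·b on (0.2944, 0.6300) = 0.1855
p AND s = a·b on (0.8400, 0.6300) = 0.5292
s AND (p AND s) = a·b on (0.6300, 0.5292) = 0.3334
((NOT p OR t) AND s) AND (s AND (p AND s)) = a·b on (0.1855, 0.3334) = 0.0618
NOT (((NOT p OR t) AND s) AND (s AND (p AND s))) = 1 − 0.0618 = 0.9382

0.938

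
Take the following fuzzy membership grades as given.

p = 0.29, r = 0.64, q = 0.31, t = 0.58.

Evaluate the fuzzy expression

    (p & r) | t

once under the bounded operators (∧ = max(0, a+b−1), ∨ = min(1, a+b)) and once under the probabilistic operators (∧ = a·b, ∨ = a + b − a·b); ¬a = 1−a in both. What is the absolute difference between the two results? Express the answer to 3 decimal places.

Under bounded:
  p & r = max(0, a+b−1) on (0.29, 0.64) = 0.00
  (p & r) | t = min(1, a+b) on (0.00, 0.58) = 0.58
  → value = 0.5800
Under probabilistic:
  p & r = a·b on (0.2900, 0.6400) = 0.1856
  (p & r) | t = a + b − a·b on (0.1856, 0.5800) = 0.6580
  → value = 0.6580
|0.5800 − 0.6580| = 0.078

0.078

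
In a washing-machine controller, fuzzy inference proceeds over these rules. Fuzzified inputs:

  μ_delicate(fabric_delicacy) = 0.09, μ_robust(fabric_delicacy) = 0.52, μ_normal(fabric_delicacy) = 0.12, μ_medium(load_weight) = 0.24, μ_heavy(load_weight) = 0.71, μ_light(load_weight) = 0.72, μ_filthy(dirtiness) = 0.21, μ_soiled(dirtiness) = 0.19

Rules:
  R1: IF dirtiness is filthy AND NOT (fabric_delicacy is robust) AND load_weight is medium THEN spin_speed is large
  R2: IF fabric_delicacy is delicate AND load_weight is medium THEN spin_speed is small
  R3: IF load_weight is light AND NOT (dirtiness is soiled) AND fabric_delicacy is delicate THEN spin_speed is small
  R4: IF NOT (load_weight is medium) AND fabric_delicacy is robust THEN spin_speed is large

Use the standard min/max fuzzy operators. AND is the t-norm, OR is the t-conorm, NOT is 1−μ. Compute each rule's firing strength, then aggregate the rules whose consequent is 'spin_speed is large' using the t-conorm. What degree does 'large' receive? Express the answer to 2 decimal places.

0.52

R1: filthy=0.21, ¬robust=1−0.52=0.48, medium=0.24; AND[min(a, b)] → w = 0.21
R2: delicate=0.09, medium=0.24; AND[min(a, b)] → w = 0.09
R3: light=0.72, ¬soiled=1−0.19=0.81, delicate=0.09; AND[min(a, b)] → w = 0.09
R4: ¬medium=1−0.24=0.76, robust=0.52; AND[min(a, b)] → w = 0.52
Rules with consequent 'large': {R1, R4} → strengths 0.21, 0.52
Aggregate via t-conorm [max(a, b)]: 0.52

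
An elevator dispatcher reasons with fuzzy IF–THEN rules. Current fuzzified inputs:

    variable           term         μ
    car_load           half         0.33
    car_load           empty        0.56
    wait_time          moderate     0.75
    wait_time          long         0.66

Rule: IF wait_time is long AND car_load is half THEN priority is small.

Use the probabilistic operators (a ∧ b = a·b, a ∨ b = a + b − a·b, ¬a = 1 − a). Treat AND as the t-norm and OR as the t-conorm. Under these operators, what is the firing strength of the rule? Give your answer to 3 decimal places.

firing strength: long=0.66, half=0.33; AND[a·b] → w = 0.2178

0.218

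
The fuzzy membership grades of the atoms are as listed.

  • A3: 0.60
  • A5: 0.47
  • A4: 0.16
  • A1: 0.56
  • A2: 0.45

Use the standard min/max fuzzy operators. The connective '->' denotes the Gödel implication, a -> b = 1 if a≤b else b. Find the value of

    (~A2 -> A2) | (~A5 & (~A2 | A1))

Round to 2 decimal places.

~A2 = 1 − 0.45 = 0.55
~A2 -> A2  [Gödel: 1 if a≤b else b] with a=0.55, b=0.45 → 0.45
~A5 = 1 − 0.47 = 0.53
~A2 = 1 − 0.45 = 0.55
~A2 | A1 = max(a, b) on (0.55, 0.56) = 0.56
~A5 & (~A2 | A1) = min(a, b) on (0.53, 0.56) = 0.53
(~A2 -> A2) | (~A5 & (~A2 | A1)) = max(a, b) on (0.45, 0.53) = 0.53

0.53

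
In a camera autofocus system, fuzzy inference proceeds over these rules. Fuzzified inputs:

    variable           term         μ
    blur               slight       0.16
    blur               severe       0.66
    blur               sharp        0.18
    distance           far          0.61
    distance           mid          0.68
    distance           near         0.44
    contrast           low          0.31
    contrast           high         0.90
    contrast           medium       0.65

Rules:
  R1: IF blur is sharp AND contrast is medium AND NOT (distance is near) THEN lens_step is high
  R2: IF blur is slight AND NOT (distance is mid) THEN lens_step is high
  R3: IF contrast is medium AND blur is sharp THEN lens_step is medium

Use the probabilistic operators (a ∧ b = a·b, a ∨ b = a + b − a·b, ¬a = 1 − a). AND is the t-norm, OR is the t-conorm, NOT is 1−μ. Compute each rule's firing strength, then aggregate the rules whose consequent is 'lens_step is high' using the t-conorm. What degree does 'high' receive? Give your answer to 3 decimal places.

0.113

R1: sharp=0.18, medium=0.65, ¬near=1−0.44=0.56; AND[a·b] → w = 0.0655
R2: slight=0.16, ¬mid=1−0.68=0.32; AND[a·b] → w = 0.0512
R3: medium=0.65, sharp=0.18; AND[a·b] → w = 0.1170
Rules with consequent 'high': {R1, R2} → strengths 0.0655, 0.0512
Aggregate via t-conorm [a + b − a·b]: 0.1134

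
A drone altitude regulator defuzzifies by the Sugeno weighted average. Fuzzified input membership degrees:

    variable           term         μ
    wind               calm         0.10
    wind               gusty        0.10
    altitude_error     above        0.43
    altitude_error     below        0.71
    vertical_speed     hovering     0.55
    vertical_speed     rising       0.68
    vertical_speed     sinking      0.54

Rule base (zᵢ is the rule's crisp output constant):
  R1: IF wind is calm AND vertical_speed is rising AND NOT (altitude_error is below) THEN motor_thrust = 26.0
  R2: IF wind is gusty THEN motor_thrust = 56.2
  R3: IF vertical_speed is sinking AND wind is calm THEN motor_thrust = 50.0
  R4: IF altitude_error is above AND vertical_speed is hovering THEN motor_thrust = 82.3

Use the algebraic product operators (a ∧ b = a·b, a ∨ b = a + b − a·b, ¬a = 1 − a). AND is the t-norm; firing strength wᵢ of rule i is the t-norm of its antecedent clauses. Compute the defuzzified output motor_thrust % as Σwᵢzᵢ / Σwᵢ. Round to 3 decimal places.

68.979

R1 (z=26.0): calm=0.10, rising=0.68, ¬below=1−0.71=0.29; AND[a·b] → w = 0.0197
R2 (z=56.2): gusty=0.10 → w = 0.1000
R3 (z=50.0): sinking=0.54, calm=0.10; AND[a·b] → w = 0.0540
R4 (z=82.3): above=0.43, hovering=0.55; AND[a·b] → w = 0.2365
Weighted average = (0.0197·26.0 + 0.1000·56.2 + 0.0540·50.0 + 0.2365·82.3) / (0.0197 + 0.1000 + 0.0540 + 0.2365)
  = 28.2967 / 0.4102 = 68.979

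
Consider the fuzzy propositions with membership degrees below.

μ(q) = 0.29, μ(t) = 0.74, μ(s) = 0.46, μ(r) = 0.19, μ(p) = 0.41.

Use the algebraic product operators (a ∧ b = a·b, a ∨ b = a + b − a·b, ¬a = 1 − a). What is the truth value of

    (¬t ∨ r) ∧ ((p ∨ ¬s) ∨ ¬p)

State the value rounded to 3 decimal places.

0.356

¬t = 1 − 0.7400 = 0.2600
¬t ∨ r = a + b − a·b on (0.2600, 0.1900) = 0.4006
¬s = 1 − 0.4600 = 0.5400
p ∨ ¬s = a + b − a·b on (0.4100, 0.5400) = 0.7286
¬p = 1 − 0.4100 = 0.5900
(p ∨ ¬s) ∨ ¬p = a + b − a·b on (0.7286, 0.5900) = 0.8887
(¬t ∨ r) ∧ ((p ∨ ¬s) ∨ ¬p) = a·b on (0.4006, 0.8887) = 0.3560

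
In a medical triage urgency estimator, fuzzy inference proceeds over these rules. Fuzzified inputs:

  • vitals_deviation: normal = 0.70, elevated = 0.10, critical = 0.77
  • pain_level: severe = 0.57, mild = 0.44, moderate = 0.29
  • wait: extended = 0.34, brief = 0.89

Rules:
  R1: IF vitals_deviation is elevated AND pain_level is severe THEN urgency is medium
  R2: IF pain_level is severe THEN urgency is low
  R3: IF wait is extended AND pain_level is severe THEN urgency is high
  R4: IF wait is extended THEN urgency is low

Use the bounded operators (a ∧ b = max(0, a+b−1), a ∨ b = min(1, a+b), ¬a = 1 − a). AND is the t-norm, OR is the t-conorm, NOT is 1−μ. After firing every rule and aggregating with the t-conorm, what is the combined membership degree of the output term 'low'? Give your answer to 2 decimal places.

R1: elevated=0.10, severe=0.57; AND[max(0, a+b−1)] → w = 0.00
R2: severe=0.57 → w = 0.57
R3: extended=0.34, severe=0.57; AND[max(0, a+b−1)] → w = 0.00
R4: extended=0.34 → w = 0.34
Rules with consequent 'low': {R2, R4} → strengths 0.57, 0.34
Aggregate via t-conorm [min(1, a+b)]: 0.91

0.91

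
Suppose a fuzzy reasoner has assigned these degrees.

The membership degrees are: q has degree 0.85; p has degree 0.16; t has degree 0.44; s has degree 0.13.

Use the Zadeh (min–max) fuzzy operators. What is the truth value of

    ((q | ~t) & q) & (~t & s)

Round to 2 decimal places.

~t = 1 − 0.44 = 0.56
q | ~t = max(a, b) on (0.85, 0.56) = 0.85
(q | ~t) & q = min(a, b) on (0.85, 0.85) = 0.85
~t = 1 − 0.44 = 0.56
~t & s = min(a, b) on (0.56, 0.13) = 0.13
((q | ~t) & q) & (~t & s) = min(a, b) on (0.85, 0.13) = 0.13

0.13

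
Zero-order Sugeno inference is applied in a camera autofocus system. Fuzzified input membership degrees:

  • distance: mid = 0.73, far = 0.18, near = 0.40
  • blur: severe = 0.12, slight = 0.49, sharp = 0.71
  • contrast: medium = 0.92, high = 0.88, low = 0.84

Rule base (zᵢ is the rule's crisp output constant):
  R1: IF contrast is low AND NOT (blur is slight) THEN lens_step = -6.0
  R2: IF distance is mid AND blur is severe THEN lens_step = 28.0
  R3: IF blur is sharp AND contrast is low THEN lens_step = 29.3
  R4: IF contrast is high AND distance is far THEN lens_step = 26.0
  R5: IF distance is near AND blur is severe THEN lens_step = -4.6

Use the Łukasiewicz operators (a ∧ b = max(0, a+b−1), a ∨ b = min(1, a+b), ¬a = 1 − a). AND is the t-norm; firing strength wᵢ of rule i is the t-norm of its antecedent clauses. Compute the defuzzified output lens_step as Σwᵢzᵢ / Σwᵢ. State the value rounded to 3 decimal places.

R1 (z=-6.0): low=0.84, ¬slight=1−0.49=0.51; AND[max(0, a+b−1)] → w = 0.35
R2 (z=28.0): mid=0.73, severe=0.12; AND[max(0, a+b−1)] → w = 0.00
R3 (z=29.3): sharp=0.71, low=0.84; AND[max(0, a+b−1)] → w = 0.55
R4 (z=26.0): high=0.88, far=0.18; AND[max(0, a+b−1)] → w = 0.06
R5 (z=-4.6): near=0.40, severe=0.12; AND[max(0, a+b−1)] → w = 0.00
Weighted average = (0.35·-6.0 + 0.00·28.0 + 0.55·29.3 + 0.06·26.0 + 0.00·-4.6) / (0.35 + 0.00 + 0.55 + 0.06 + 0.00)
  = 15.5750 / 0.9600 = 16.224

16.224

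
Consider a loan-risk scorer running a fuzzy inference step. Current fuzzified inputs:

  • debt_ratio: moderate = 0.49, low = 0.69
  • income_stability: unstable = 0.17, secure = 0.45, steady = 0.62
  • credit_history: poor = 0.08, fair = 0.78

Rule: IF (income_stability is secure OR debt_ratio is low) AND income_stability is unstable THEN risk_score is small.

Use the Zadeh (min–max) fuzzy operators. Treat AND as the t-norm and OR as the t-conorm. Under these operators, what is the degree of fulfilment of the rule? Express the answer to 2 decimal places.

firing strength: (secure=0.45 OR low=0.69) = 0.69; AND[min(a, b)] with unstable=0.17 → w = 0.17

0.17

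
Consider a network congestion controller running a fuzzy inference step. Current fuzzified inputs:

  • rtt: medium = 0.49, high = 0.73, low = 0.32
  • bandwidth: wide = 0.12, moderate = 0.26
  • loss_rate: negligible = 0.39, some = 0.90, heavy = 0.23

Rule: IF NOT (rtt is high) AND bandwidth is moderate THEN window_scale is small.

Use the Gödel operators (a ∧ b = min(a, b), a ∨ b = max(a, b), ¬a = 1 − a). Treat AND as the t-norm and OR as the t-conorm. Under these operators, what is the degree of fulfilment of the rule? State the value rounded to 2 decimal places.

0.26

firing strength: ¬high=1−0.73=0.27, moderate=0.26; AND[min(a, b)] → w = 0.26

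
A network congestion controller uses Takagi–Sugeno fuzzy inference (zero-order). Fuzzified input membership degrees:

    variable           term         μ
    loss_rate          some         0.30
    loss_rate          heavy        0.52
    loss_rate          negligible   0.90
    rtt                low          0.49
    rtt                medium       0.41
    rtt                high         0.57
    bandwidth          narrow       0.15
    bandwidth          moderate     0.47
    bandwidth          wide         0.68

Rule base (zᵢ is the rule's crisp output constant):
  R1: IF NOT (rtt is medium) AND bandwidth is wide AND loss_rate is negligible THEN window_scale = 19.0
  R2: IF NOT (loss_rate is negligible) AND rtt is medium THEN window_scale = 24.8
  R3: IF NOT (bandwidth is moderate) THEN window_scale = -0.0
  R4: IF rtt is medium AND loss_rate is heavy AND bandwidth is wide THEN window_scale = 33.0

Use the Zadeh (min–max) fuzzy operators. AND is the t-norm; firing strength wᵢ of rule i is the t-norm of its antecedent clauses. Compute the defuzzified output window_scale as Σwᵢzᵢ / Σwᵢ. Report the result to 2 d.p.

16.70

R1 (z=19.0): ¬medium=1−0.41=0.59, wide=0.68, negligible=0.90; AND[min(a, b)] → w = 0.59
R2 (z=24.8): ¬negligible=1−0.90=0.10, medium=0.41; AND[min(a, b)] → w = 0.10
R3 (z=-0.0): ¬moderate=1−0.47=0.53 → w = 0.53
R4 (z=33.0): medium=0.41, heavy=0.52, wide=0.68; AND[min(a, b)] → w = 0.41
Weighted average = (0.59·19.0 + 0.10·24.8 + 0.53·-0.0 + 0.41·33.0) / (0.59 + 0.10 + 0.53 + 0.41)
  = 27.2200 / 1.6300 = 16.70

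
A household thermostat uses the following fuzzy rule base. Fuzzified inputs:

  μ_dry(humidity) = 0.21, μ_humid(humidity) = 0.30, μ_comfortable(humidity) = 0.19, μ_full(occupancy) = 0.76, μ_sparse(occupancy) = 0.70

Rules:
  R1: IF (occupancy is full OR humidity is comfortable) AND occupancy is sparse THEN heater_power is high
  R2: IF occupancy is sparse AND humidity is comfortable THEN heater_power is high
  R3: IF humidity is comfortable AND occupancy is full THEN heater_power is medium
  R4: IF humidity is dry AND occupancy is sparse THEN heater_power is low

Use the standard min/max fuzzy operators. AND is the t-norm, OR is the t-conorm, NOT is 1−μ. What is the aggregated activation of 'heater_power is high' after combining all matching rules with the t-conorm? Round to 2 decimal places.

R1: (full=0.76 OR comfortable=0.19) = 0.76; AND[min(a, b)] with sparse=0.70 → w = 0.70
R2: sparse=0.70, comfortable=0.19; AND[min(a, b)] → w = 0.19
R3: comfortable=0.19, full=0.76; AND[min(a, b)] → w = 0.19
R4: dry=0.21, sparse=0.70; AND[min(a, b)] → w = 0.21
Rules with consequent 'high': {R1, R2} → strengths 0.70, 0.19
Aggregate via t-conorm [max(a, b)]: 0.70

0.70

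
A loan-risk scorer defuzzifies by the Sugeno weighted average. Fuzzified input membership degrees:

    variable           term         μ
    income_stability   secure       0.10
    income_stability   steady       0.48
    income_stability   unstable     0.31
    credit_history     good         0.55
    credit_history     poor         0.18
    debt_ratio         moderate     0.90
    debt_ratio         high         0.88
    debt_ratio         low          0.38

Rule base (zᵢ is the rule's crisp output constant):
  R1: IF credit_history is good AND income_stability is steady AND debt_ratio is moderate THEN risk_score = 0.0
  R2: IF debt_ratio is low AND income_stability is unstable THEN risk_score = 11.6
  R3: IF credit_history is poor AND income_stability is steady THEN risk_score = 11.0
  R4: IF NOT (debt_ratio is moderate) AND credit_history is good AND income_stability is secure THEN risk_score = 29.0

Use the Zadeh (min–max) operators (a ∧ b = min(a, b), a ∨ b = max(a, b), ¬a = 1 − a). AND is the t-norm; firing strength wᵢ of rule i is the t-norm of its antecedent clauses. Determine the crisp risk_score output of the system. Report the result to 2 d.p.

R1 (z=0.0): good=0.55, steady=0.48, moderate=0.90; AND[min(a, b)] → w = 0.48
R2 (z=11.6): low=0.38, unstable=0.31; AND[min(a, b)] → w = 0.31
R3 (z=11.0): poor=0.18, steady=0.48; AND[min(a, b)] → w = 0.18
R4 (z=29.0): ¬moderate=1−0.90=0.10, good=0.55, secure=0.10; AND[min(a, b)] → w = 0.10
Weighted average = (0.48·0.0 + 0.31·11.6 + 0.18·11.0 + 0.10·29.0) / (0.48 + 0.31 + 0.18 + 0.10)
  = 8.4760 / 1.0700 = 7.92

7.92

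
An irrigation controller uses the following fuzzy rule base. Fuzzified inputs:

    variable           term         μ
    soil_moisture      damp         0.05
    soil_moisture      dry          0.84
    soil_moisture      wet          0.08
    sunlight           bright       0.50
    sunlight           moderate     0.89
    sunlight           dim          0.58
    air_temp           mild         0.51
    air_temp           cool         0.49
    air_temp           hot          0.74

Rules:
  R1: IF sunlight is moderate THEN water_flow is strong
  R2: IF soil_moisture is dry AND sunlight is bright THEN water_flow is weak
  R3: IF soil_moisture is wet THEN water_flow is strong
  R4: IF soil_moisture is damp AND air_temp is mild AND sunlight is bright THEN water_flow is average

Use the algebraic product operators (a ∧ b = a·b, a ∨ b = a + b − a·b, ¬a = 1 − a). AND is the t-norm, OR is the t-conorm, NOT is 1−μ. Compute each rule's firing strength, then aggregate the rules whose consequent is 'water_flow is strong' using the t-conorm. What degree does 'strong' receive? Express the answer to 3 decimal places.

R1: moderate=0.89 → w = 0.8900
R2: dry=0.84, bright=0.50; AND[a·b] → w = 0.4200
R3: wet=0.08 → w = 0.0800
R4: damp=0.05, mild=0.51, bright=0.50; AND[a·b] → w = 0.0128
Rules with consequent 'strong': {R1, R3} → strengths 0.8900, 0.0800
Aggregate via t-conorm [a + b − a·b]: 0.8988

0.899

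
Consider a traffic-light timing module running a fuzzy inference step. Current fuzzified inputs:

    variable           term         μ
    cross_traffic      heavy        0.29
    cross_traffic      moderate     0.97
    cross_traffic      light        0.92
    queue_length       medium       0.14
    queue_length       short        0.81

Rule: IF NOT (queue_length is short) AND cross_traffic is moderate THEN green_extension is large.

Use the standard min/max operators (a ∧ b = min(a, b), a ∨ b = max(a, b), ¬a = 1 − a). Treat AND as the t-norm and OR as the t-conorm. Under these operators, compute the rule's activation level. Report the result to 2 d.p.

firing strength: ¬short=1−0.81=0.19, moderate=0.97; AND[min(a, b)] → w = 0.19

0.19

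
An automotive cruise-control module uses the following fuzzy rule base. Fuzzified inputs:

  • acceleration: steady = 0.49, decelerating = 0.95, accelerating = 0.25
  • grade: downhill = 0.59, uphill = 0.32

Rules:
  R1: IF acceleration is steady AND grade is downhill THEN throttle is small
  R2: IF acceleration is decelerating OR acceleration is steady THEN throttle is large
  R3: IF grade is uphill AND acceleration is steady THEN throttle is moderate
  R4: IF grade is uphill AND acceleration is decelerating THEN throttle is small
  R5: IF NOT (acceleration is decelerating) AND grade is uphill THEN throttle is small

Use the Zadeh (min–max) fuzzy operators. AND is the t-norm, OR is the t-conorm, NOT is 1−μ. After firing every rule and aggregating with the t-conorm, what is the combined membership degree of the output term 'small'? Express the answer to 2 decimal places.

R1: steady=0.49, downhill=0.59; AND[min(a, b)] → w = 0.49
R2: decelerating=0.95, steady=0.49; OR[max(a, b)] → w = 0.95
R3: uphill=0.32, steady=0.49; AND[min(a, b)] → w = 0.32
R4: uphill=0.32, decelerating=0.95; AND[min(a, b)] → w = 0.32
R5: ¬decelerating=1−0.95=0.05, uphill=0.32; AND[min(a, b)] → w = 0.05
Rules with consequent 'small': {R1, R4, R5} → strengths 0.49, 0.32, 0.05
Aggregate via t-conorm [max(a, b)]: 0.49

0.49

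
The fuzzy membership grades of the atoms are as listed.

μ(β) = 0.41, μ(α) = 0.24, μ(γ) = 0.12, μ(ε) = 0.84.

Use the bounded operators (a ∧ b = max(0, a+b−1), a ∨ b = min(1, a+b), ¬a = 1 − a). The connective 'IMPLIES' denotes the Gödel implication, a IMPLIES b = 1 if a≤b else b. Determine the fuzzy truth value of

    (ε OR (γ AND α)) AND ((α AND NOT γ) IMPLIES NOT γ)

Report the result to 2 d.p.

γ AND α = max(0, a+b−1) on (0.12, 0.24) = 0.00
ε OR (γ AND α) = min(1, a+b) on (0.84, 0.00) = 0.84
NOT γ = 1 − 0.12 = 0.88
α AND NOT γ = max(0, a+b−1) on (0.24, 0.88) = 0.12
NOT γ = 1 − 0.12 = 0.88
(α AND NOT γ) IMPLIES NOT γ  [Gödel: 1 if a≤b else b] with a=0.12, b=0.88 → 1.00
(ε OR (γ AND α)) AND ((α AND NOT γ) IMPLIES NOT γ) = max(0, a+b−1) on (0.84, 1.00) = 0.84

0.84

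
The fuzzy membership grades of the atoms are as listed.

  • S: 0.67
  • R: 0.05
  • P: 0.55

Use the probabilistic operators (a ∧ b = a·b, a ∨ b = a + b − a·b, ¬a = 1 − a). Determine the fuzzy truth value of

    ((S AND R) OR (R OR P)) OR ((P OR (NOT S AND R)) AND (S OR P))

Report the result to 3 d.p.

0.783

S AND R = a·b on (0.6700, 0.0500) = 0.0335
R OR P = a + b − a·b on (0.0500, 0.5500) = 0.5725
(S AND R) OR (R OR P) = a + b − a·b on (0.0335, 0.5725) = 0.5868
NOT S = 1 − 0.6700 = 0.3300
NOT S AND R = a·b on (0.3300, 0.0500) = 0.0165
P OR (NOT S AND R) = a + b − a·b on (0.5500, 0.0165) = 0.5574
S OR P = a + b − a·b on (0.6700, 0.5500) = 0.8515
(P OR (NOT S AND R)) AND (S OR P) = a·b on (0.5574, 0.8515) = 0.4746
((S AND R) OR (R OR P)) OR ((P OR (NOT S AND R)) AND (S OR P)) = a + b − a·b on (0.5868, 0.4746) = 0.7829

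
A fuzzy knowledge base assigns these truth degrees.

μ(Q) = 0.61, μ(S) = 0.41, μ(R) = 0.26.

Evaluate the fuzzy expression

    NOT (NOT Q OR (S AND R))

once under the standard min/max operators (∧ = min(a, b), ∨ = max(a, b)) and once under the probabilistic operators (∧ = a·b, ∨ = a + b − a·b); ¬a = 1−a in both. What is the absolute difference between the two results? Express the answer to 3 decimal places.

Under standard min/max:
  NOT Q = 1 − 0.61 = 0.39
  S AND R = min(a, b) on (0.41, 0.26) = 0.26
  NOT Q OR (S AND R) = max(a, b) on (0.39, 0.26) = 0.39
  NOT (NOT Q OR (S AND R)) = 1 − 0.39 = 0.61
  → value = 0.6100
Under probabilistic:
  NOT Q = 1 − 0.6100 = 0.3900
  S AND R = a·b on (0.4100, 0.2600) = 0.1066
  NOT Q OR (S AND R) = a + b − a·b on (0.3900, 0.1066) = 0.4550
  NOT (NOT Q OR (S AND R)) = 1 − 0.4550 = 0.5450
  → value = 0.5450
|0.6100 − 0.5450| = 0.065

0.065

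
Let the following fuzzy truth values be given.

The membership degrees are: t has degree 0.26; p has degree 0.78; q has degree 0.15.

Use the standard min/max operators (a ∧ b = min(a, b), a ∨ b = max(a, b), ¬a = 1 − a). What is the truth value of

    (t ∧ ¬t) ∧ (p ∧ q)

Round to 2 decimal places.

0.15

¬t = 1 − 0.26 = 0.74
t ∧ ¬t = min(a, b) on (0.26, 0.74) = 0.26
p ∧ q = min(a, b) on (0.78, 0.15) = 0.15
(t ∧ ¬t) ∧ (p ∧ q) = min(a, b) on (0.26, 0.15) = 0.15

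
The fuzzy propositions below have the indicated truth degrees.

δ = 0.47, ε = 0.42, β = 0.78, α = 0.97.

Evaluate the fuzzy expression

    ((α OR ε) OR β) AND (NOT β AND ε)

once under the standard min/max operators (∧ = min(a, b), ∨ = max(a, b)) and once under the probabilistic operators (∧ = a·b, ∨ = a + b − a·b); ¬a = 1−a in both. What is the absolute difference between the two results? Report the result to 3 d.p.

0.128

Under standard min/max:
  α OR ε = max(a, b) on (0.97, 0.42) = 0.97
  (α OR ε) OR β = max(a, b) on (0.97, 0.78) = 0.97
  NOT β = 1 − 0.78 = 0.22
  NOT β AND ε = min(a, b) on (0.22, 0.42) = 0.22
  ((α OR ε) OR β) AND (NOT β AND ε) = min(a, b) on (0.97, 0.22) = 0.22
  → value = 0.2200
Under probabilistic:
  α OR ε = a + b − a·b on (0.9700, 0.4200) = 0.9826
  (α OR ε) OR β = a + b − a·b on (0.9826, 0.7800) = 0.9962
  NOT β = 1 − 0.7800 = 0.2200
  NOT β AND ε = a·b on (0.2200, 0.4200) = 0.0924
  ((α OR ε) OR β) AND (NOT β AND ε) = a·b on (0.9962, 0.0924) = 0.0920
  → value = 0.0920
|0.2200 − 0.0920| = 0.128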